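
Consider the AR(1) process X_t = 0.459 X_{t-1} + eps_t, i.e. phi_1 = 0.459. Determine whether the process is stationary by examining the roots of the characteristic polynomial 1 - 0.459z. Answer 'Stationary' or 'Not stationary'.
\text{Stationary}

The AR(p) characteristic polynomial is P(z) = 1 - 0.459z.
Stationarity requires all roots to lie outside the unit circle, i.e. |z| > 1 for every root.
This is linear in z: 1 + (-0.459) z = 0  =>  z = -1/(-0.459) = 2.178649,  |z| = 2.178649.
Moduli of all roots: 2.1786.
All moduli strictly greater than 1? Yes.
Verdict: Stationary.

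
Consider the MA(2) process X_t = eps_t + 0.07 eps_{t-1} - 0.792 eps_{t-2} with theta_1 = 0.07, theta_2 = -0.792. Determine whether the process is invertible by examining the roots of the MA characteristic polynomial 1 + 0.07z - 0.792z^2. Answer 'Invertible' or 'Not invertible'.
\text{Invertible}

The MA(q) characteristic polynomial is P(z) = 1 + 0.07z - 0.792z^2.
Invertibility requires all roots to lie outside the unit circle, i.e. |z| > 1 for every root.
Set 1 + (0.07) z + (-0.792) z^2 = 0, i.e. a z^2 + b z + c = 0 with a = -0.792, b = 0.07, c = 1.
Discriminant D = b^2 - 4ac = (0.07)^2 - 4*(-0.792)*1 = 0.0049 - (-3.168) = 3.1729.
D >= 0, so the roots are real: z = (-b +/- sqrt(D)) / (2a) = (-0.07 +/- 1.781264) / (-1.584).
  z_1 = (-0.07 + 1.781264) / (-1.584) = -1.0803,   |z_1| = 1.0803.
  z_2 = (-0.07 - 1.781264) / (-1.584) = 1.1687,   |z_2| = 1.1687.
Moduli of all roots: 1.0803, 1.1687.
All moduli strictly greater than 1? Yes.
Verdict: Invertible.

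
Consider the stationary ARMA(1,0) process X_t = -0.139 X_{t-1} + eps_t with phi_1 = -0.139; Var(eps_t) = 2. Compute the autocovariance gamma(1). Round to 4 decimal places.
\gamma(1) = -0.2835

Multiply the model equation by X_{t-k} and take expectations. With theta_0 = psi_0 = 1 and psi_j the MA(infinity) weights, this gives
  gamma(k) - sum_i phi_i gamma(k-i) = c_k,
  c_k = sigma^2 * sum_{j=k..q} theta_j psi_{j-k}   (c_k = 0 for k > q),
using gamma(-m) = gamma(m).
Pure AR (q = 0): c_0 = sigma^2 = 2, c_k = 0 for k >= 1.
Equations for k = 0 and k = 1 (AR order 1):
  gamma(0) = phi_1 gamma(1) + c_0
  gamma(1) = phi_1 gamma(0) + c_1
Substituting the second into the first: gamma(0) (1 - phi_1^2) = c_0 + phi_1 c_1, so
  gamma(0) = c_0 / (1 - phi_1^2) = 2 / (1 - (-0.139)^2) = 2 / 0.980679 = 2.039403.
  gamma(1) = phi_1 gamma(0) = (-0.139)(2.039403) = -0.283477.
Therefore gamma(1) = -0.2835 (to 4 decimal places).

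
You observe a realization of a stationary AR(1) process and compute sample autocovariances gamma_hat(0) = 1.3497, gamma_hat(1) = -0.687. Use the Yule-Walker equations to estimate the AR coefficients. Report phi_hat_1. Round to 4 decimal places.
\hat\phi_{1} = -0.5090

The Yule-Walker equations for an AR(p) process read, in matrix form,
  Gamma_p phi = r_p,   with   (Gamma_p)_{ij} = gamma(|i - j|),
                       (r_p)_i = gamma(i),   i,j = 1..p.
Substitute the sample gammas (Toeplitz matrix and right-hand side of size 1):
  Gamma_p = [[1.3497]]
  r_p     = [-0.687]
With p = 1 this is the single equation gamma(0) phi_1 = gamma(1):
  phi_hat_1 = gamma(1) / gamma(0) = -0.687 / 1.3497 = -0.5090.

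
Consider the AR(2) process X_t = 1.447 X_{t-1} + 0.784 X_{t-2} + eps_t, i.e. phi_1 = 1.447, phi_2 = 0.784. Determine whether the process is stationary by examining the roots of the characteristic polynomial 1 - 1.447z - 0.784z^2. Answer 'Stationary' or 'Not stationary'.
\text{Not stationary}

The AR(p) characteristic polynomial is P(z) = 1 - 1.447z - 0.784z^2.
Stationarity requires all roots to lie outside the unit circle, i.e. |z| > 1 for every root.
Set 1 + (-1.447) z + (-0.784) z^2 = 0, i.e. a z^2 + b z + c = 0 with a = -0.784, b = -1.447, c = 1.
Discriminant D = b^2 - 4ac = (-1.447)^2 - 4*(-0.784)*1 = 2.093809 - (-3.136) = 5.229809.
D >= 0, so the roots are real: z = (-b +/- sqrt(D)) / (2a) = (1.447 +/- 2.286878) / (-1.568).
  z_1 = (1.447 + 2.286878) / (-1.568) = -2.3813,   |z_1| = 2.3813.
  z_2 = (1.447 - 2.286878) / (-1.568) = 0.5356,   |z_2| = 0.5356.
Moduli of all roots: 2.3813, 0.5356.
All moduli strictly greater than 1? No.
Verdict: Not stationary.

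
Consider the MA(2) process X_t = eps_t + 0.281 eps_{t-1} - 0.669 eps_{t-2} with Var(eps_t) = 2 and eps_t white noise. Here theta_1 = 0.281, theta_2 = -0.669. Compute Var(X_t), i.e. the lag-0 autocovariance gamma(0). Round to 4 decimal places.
\gamma(0) = 3.0530

For an MA(q) process X_t = eps_t + sum_i theta_i eps_{t-i} with
Var(eps_t) = sigma^2, the variance is
  gamma(0) = sigma^2 * (1 + sum_i theta_i^2).
  sum_i theta_i^2 = (0.281)^2 + (-0.669)^2 = 0.078961 + 0.447561 = 0.526522.
  gamma(0) = 2 * (1 + 0.526522) = 2 * 1.526522 = 3.053044, which rounds to 3.0530.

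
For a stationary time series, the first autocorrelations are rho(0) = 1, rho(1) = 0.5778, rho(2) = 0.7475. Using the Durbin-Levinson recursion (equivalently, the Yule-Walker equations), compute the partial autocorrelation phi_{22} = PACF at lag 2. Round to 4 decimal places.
\phi_{22} = 0.6210

The PACF at lag k is phi_{kk}, the last component of the solution
to the Yule-Walker system G_k phi = r_k where
  (G_k)_{ij} = rho(|i - j|), (r_k)_i = rho(i), i,j = 1..k.
Equivalently, Durbin-Levinson gives phi_{kk} iteratively:
  phi_{11} = rho(1)
  phi_{kk} = [rho(k) - sum_{j=1..k-1} phi_{k-1,j} rho(k-j)]
            / [1 - sum_{j=1..k-1} phi_{k-1,j} rho(j)],
  phi_{k,j} = phi_{k-1,j} - phi_{kk} phi_{k-1,k-j},  j = 1..k-1.
Step k = 1:
  phi_11 = rho(1) = 0.5778.
Step k = 2:
  phi_22 = [rho(2) - phi_11 rho(1)] / [1 - phi_11 rho(1)] = [0.7475 - (0.5778)(0.5778)] / [1 - (0.5778)(0.5778)]
         = 0.41364716 / 0.66614716 = 0.621.
Therefore phi_{22} = 0.6210.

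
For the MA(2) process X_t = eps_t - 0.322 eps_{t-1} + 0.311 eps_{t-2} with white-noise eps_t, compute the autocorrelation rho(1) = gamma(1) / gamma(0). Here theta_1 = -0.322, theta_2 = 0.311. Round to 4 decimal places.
\rho(1) = -0.3517

For an MA(q) process with theta_0 = 1, the autocovariance is
  gamma(k) = sigma^2 * sum_{i=0..q-k} theta_i * theta_{i+k},
and rho(k) = gamma(k) / gamma(0). Sigma^2 cancels.
  numerator   = (1)*(-0.322) + (-0.322)*(0.311) = -0.422142.
  denominator = (1)^2 + (-0.322)^2 + (0.311)^2 = 1.200405.
  rho(1) = -0.422142 / 1.200405 = -0.3517.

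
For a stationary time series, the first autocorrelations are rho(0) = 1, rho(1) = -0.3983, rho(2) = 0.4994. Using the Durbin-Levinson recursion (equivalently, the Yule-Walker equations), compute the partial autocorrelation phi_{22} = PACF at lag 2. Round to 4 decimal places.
\phi_{22} = 0.4050

The PACF at lag k is phi_{kk}, the last component of the solution
to the Yule-Walker system G_k phi = r_k where
  (G_k)_{ij} = rho(|i - j|), (r_k)_i = rho(i), i,j = 1..k.
Equivalently, Durbin-Levinson gives phi_{kk} iteratively:
  phi_{11} = rho(1)
  phi_{kk} = [rho(k) - sum_{j=1..k-1} phi_{k-1,j} rho(k-j)]
            / [1 - sum_{j=1..k-1} phi_{k-1,j} rho(j)],
  phi_{k,j} = phi_{k-1,j} - phi_{kk} phi_{k-1,k-j},  j = 1..k-1.
Step k = 1:
  phi_11 = rho(1) = -0.3983.
Step k = 2:
  phi_22 = [rho(2) - phi_11 rho(1)] / [1 - phi_11 rho(1)] = [0.4994 - (-0.3983)(-0.3983)] / [1 - (-0.3983)(-0.3983)]
         = 0.34075711 / 0.84135711 = 0.405.
Therefore phi_{22} = 0.4050.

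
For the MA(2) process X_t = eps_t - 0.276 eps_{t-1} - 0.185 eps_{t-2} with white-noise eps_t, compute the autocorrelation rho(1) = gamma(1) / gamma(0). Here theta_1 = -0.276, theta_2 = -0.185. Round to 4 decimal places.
\rho(1) = -0.2026

For an MA(q) process with theta_0 = 1, the autocovariance is
  gamma(k) = sigma^2 * sum_{i=0..q-k} theta_i * theta_{i+k},
and rho(k) = gamma(k) / gamma(0). Sigma^2 cancels.
  numerator   = (1)*(-0.276) + (-0.276)*(-0.185) = -0.22494.
  denominator = (1)^2 + (-0.276)^2 + (-0.185)^2 = 1.110401.
  rho(1) = -0.22494 / 1.110401 = -0.2026.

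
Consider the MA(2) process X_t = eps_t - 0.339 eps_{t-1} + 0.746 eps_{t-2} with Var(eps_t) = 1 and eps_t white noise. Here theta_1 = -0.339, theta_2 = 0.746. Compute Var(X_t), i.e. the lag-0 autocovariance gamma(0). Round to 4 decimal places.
\gamma(0) = 1.6714

For an MA(q) process X_t = eps_t + sum_i theta_i eps_{t-i} with
Var(eps_t) = sigma^2, the variance is
  gamma(0) = sigma^2 * (1 + sum_i theta_i^2).
  sum_i theta_i^2 = (-0.339)^2 + (0.746)^2 = 0.114921 + 0.556516 = 0.671437.
  gamma(0) = 1 * (1 + 0.671437) = 1 * 1.671437 = 1.671437, which rounds to 1.6714.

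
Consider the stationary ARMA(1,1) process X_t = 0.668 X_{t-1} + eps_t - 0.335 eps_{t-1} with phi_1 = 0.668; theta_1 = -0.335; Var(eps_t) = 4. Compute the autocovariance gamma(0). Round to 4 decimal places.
\gamma(0) = 4.8010

Multiply the model equation by X_{t-k} and take expectations. With theta_0 = psi_0 = 1 and psi_j the MA(infinity) weights, this gives
  gamma(k) - sum_i phi_i gamma(k-i) = c_k,
  c_k = sigma^2 * sum_{j=k..q} theta_j psi_{j-k}   (c_k = 0 for k > q),
using gamma(-m) = gamma(m).
psi-weights needed (psi_j = theta_j + sum_i phi_i psi_{j-i}):
  psi_1 = theta_1 + phi_1 = -0.335 + (0.668) = 0.333
Right-hand sides:
  c_0 = sigma^2 (1 + theta_1 psi_1) = 4 * (1 + (-0.335)(0.333)) = 4 * 0.888445 = 3.55378
  c_1 = sigma^2 theta_1 = 4 * (-0.335) = -1.34
  c_2 = 0
Equations for k = 0 and k = 1 (AR order 1):
  gamma(0) = phi_1 gamma(1) + c_0
  gamma(1) = phi_1 gamma(0) + c_1
Substituting the second into the first: gamma(0) (1 - phi_1^2) = c_0 + phi_1 c_1, so
  gamma(0) = (c_0 + phi_1 c_1) / (1 - phi_1^2) = (3.55378 + (0.668)(-1.34)) / (1 - (0.668)^2) = 2.65866 / 0.553776 = 4.800966.
Therefore gamma(0) = 4.8010 (to 4 decimal places).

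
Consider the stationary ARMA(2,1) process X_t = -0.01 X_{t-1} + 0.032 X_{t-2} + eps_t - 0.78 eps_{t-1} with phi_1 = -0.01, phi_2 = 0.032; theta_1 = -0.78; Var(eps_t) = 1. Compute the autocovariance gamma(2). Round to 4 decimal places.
\gamma(2) = 0.0603

Multiply the model equation by X_{t-k} and take expectations. With theta_0 = psi_0 = 1 and psi_j the MA(infinity) weights, this gives
  gamma(k) - sum_i phi_i gamma(k-i) = c_k,
  c_k = sigma^2 * sum_{j=k..q} theta_j psi_{j-k}   (c_k = 0 for k > q),
using gamma(-m) = gamma(m).
psi-weights needed (psi_j = theta_j + sum_i phi_i psi_{j-i}):
  psi_1 = theta_1 + phi_1 = -0.78 + (-0.01) = -0.79
Right-hand sides:
  c_0 = sigma^2 (1 + theta_1 psi_1) = 1 * (1 + (-0.78)(-0.79)) = 1 * 1.6162 = 1.6162
  c_1 = sigma^2 theta_1 = 1 * (-0.78) = -0.78
  c_2 = 0
Equations for k = 0, 1, 2 (AR order 2, c_2 = 0):
  (E0) gamma(0) = phi_1 gamma(1) + phi_2 gamma(2) + c_0
  (E1) gamma(1) = phi_1 gamma(0) + phi_2 gamma(1) + c_1
  (E2) gamma(2) = phi_1 gamma(1) + phi_2 gamma(0)
From (E1): gamma(1) = A gamma(0) + B with
  A = phi_1 / (1 - phi_2) = -0.01 / 0.968 = -0.010331,   B = c_1 / (1 - phi_2) = -0.78 / 0.968 = -0.805785.
Insert (E2) into (E0): gamma(0) (1 - phi_2^2) = phi_1 (1 + phi_2) gamma(1) + c_0.
  phi_1 (1 + phi_2) = (-0.01)(1.032) = -0.01032,   1 - phi_2^2 = 0.998976.
Replace gamma(1) by A gamma(0) + B and collect gamma(0):
  gamma(0) [0.998976 - (-0.01032)(-0.010331)] = (-0.01032)(-0.805785) + 1.6162
  gamma(0) * 0.998869 = 1.624516
  gamma(0) = 1.624516 / 0.998869 = 1.626354.
  gamma(1) = A gamma(0) + B = (-0.010331)(1.626354) + (-0.805785) = -0.822586.
  gamma(2) = phi_1 gamma(1) + phi_2 gamma(0) = (-0.01)(-0.822586) + (0.032)(1.626354) = 0.060269.
Therefore gamma(2) = 0.0603 (to 4 decimal places).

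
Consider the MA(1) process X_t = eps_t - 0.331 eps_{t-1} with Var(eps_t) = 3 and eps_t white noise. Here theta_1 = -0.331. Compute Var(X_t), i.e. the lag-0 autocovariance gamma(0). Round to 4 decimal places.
\gamma(0) = 3.3287

For an MA(q) process X_t = eps_t + sum_i theta_i eps_{t-i} with
Var(eps_t) = sigma^2, the variance is
  gamma(0) = sigma^2 * (1 + sum_i theta_i^2).
  sum_i theta_i^2 = (-0.331)^2 = 0.109561.
  gamma(0) = 3 * (1 + 0.109561) = 3 * 1.109561 = 3.328683, which rounds to 3.3287.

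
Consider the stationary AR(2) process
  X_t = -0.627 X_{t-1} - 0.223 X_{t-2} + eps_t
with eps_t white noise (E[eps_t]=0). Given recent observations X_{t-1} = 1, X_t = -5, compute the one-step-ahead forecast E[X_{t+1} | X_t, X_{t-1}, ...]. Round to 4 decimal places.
E[X_{t+1} \mid \mathcal F_t] = 2.9120

For an AR(p) model X_t = c + sum_i phi_i X_{t-i} + eps_t, the
one-step-ahead conditional mean is
  E[X_{t+1} | X_t, ...] = c + sum_i phi_i X_{t+1-i}.
Substitute known values:
  E[X_{t+1} | ...] = (-0.627) * (-5) + (-0.223) * (1)
                   = 2.9120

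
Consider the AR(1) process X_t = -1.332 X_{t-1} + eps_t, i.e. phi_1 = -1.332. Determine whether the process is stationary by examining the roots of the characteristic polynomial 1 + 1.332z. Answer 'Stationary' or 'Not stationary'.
\text{Not stationary}

The AR(p) characteristic polynomial is P(z) = 1 + 1.332z.
Stationarity requires all roots to lie outside the unit circle, i.e. |z| > 1 for every root.
This is linear in z: 1 + (1.332) z = 0  =>  z = -1/(1.332) = -0.750751,  |z| = 0.750751.
Moduli of all roots: 0.7508.
All moduli strictly greater than 1? No.
Verdict: Not stationary.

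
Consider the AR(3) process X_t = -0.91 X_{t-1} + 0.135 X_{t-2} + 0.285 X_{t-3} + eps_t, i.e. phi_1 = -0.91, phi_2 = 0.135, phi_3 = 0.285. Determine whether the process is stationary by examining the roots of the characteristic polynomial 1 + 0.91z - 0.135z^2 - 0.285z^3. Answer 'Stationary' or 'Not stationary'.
\text{Stationary}

The AR(p) characteristic polynomial is P(z) = 1 + 0.91z - 0.135z^2 - 0.285z^3.
Stationarity requires all roots to lie outside the unit circle, i.e. |z| > 1 for every root.
Degree 3: look for a simple real root z0 first, then factor out (1 - z/z0) and solve the remaining quadratic.
Testing z0 = 2: P(2) = 1 + (0.91)(2) + (-0.135)(2)^2 + (-0.285)(2)^3
  = 1 + (1.82) + (-0.54) + (-2.28) = 0.  So z_0 = 2 is a root, |z_0| = 2.
Divide out the factor (1 - 0.5 z) = (1 - z/z0) (since 1/z0 = 0.5):
  P(z) = (1 - 0.5 z)(1 + (1.41) z + (0.57) z^2)
  [check: z-coef 1.41 - (0.5) = 0.91; z^2-coef 0.57 - (0.5)(1.41) = -0.135; z^3-coef -(0.5)(0.57) = -0.285.]
Remaining roots from the quadratic factor 1 + (1.41) z + (0.57) z^2:
  Set 1 + (1.41) z + (0.57) z^2 = 0, i.e. a z^2 + b z + c = 0 with a = 0.57, b = 1.41, c = 1.
  Discriminant D = b^2 - 4ac = (1.41)^2 - 4*(0.57)*1 = 1.9881 - (2.28) = -0.2919.
  D < 0, so the roots are the complex-conjugate pair z = (-b +/- i sqrt(-D)) / (2a) = -1.2368 +/- 0.4739i.
  For a conjugate pair |z|^2 = z * conj(z) = (product of roots) = c/a = 1/(0.57) = 1.754386, so |z| = sqrt(1.754386) = 1.3245 for both roots.
Moduli of all roots: 2.0000, 1.3245, 1.3245.
All moduli strictly greater than 1? Yes.
Verdict: Stationary.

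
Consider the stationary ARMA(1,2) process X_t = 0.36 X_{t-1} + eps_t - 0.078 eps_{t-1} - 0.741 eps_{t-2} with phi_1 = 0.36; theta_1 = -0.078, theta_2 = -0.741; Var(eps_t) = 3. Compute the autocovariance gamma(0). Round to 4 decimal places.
\gamma(0) = 4.6480

Multiply the model equation by X_{t-k} and take expectations. With theta_0 = psi_0 = 1 and psi_j the MA(infinity) weights, this gives
  gamma(k) - sum_i phi_i gamma(k-i) = c_k,
  c_k = sigma^2 * sum_{j=k..q} theta_j psi_{j-k}   (c_k = 0 for k > q),
using gamma(-m) = gamma(m).
psi-weights needed (psi_j = theta_j + sum_i phi_i psi_{j-i}):
  psi_1 = theta_1 + phi_1 = -0.078 + (0.36) = 0.282
  psi_2 = theta_2 + phi_1 psi_1 = -0.741 + (0.36)(0.282) = -0.63948
Right-hand sides:
  c_0 = sigma^2 (1 + theta_1 psi_1 + theta_2 psi_2) = 3 * (1 + (-0.078)(0.282) + (-0.741)(-0.63948)) = 3 * 1.451859 = 4.355576
  c_1 = sigma^2 (theta_1 + theta_2 psi_1) = 3 * (-0.078 + (-0.741)(0.282)) = -0.860886
  c_2 = sigma^2 theta_2 = 3 * (-0.741) = -2.223
Equations for k = 0 and k = 1 (AR order 1):
  gamma(0) = phi_1 gamma(1) + c_0
  gamma(1) = phi_1 gamma(0) + c_1
Substituting the second into the first: gamma(0) (1 - phi_1^2) = c_0 + phi_1 c_1, so
  gamma(0) = (c_0 + phi_1 c_1) / (1 - phi_1^2) = (4.355576 + (0.36)(-0.860886)) / (1 - (0.36)^2) = 4.045657 / 0.8704 = 4.648044.
Therefore gamma(0) = 4.6480 (to 4 decimal places).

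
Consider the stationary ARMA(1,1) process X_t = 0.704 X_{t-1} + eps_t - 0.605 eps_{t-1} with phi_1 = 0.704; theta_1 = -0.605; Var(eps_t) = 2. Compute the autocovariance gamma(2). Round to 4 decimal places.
\gamma(2) = 0.1587

Multiply the model equation by X_{t-k} and take expectations. With theta_0 = psi_0 = 1 and psi_j the MA(infinity) weights, this gives
  gamma(k) - sum_i phi_i gamma(k-i) = c_k,
  c_k = sigma^2 * sum_{j=k..q} theta_j psi_{j-k}   (c_k = 0 for k > q),
using gamma(-m) = gamma(m).
psi-weights needed (psi_j = theta_j + sum_i phi_i psi_{j-i}):
  psi_1 = theta_1 + phi_1 = -0.605 + (0.704) = 0.099
Right-hand sides:
  c_0 = sigma^2 (1 + theta_1 psi_1) = 2 * (1 + (-0.605)(0.099)) = 2 * 0.940105 = 1.88021
  c_1 = sigma^2 theta_1 = 2 * (-0.605) = -1.21
  c_2 = 0
Equations for k = 0 and k = 1 (AR order 1):
  gamma(0) = phi_1 gamma(1) + c_0
  gamma(1) = phi_1 gamma(0) + c_1
Substituting the second into the first: gamma(0) (1 - phi_1^2) = c_0 + phi_1 c_1, so
  gamma(0) = (c_0 + phi_1 c_1) / (1 - phi_1^2) = (1.88021 + (0.704)(-1.21)) / (1 - (0.704)^2) = 1.02837 / 0.504384 = 2.038863.
  gamma(1) = phi_1 gamma(0) + c_1 = (0.704)(2.038863) + (-1.21) = 0.22536.
For k = 2 (> q): gamma(2) = phi_1 gamma(1) = (0.704)(0.22536) = 0.158653.
Therefore gamma(2) = 0.1587 (to 4 decimal places).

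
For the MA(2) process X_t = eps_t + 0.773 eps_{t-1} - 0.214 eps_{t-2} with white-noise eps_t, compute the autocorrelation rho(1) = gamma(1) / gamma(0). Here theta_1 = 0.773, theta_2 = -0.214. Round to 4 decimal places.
\rho(1) = 0.3697

For an MA(q) process with theta_0 = 1, the autocovariance is
  gamma(k) = sigma^2 * sum_{i=0..q-k} theta_i * theta_{i+k},
and rho(k) = gamma(k) / gamma(0). Sigma^2 cancels.
  numerator   = (1)*(0.773) + (0.773)*(-0.214) = 0.607578.
  denominator = (1)^2 + (0.773)^2 + (-0.214)^2 = 1.643325.
  rho(1) = 0.607578 / 1.643325 = 0.3697.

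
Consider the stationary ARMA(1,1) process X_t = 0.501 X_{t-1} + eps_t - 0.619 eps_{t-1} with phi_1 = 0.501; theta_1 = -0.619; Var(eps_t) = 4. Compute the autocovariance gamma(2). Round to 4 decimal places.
\gamma(2) = -0.2178

Multiply the model equation by X_{t-k} and take expectations. With theta_0 = psi_0 = 1 and psi_j the MA(infinity) weights, this gives
  gamma(k) - sum_i phi_i gamma(k-i) = c_k,
  c_k = sigma^2 * sum_{j=k..q} theta_j psi_{j-k}   (c_k = 0 for k > q),
using gamma(-m) = gamma(m).
psi-weights needed (psi_j = theta_j + sum_i phi_i psi_{j-i}):
  psi_1 = theta_1 + phi_1 = -0.619 + (0.501) = -0.118
Right-hand sides:
  c_0 = sigma^2 (1 + theta_1 psi_1) = 4 * (1 + (-0.619)(-0.118)) = 4 * 1.073042 = 4.292168
  c_1 = sigma^2 theta_1 = 4 * (-0.619) = -2.476
  c_2 = 0
Equations for k = 0 and k = 1 (AR order 1):
  gamma(0) = phi_1 gamma(1) + c_0
  gamma(1) = phi_1 gamma(0) + c_1
Substituting the second into the first: gamma(0) (1 - phi_1^2) = c_0 + phi_1 c_1, so
  gamma(0) = (c_0 + phi_1 c_1) / (1 - phi_1^2) = (4.292168 + (0.501)(-2.476)) / (1 - (0.501)^2) = 3.051692 / 0.748999 = 4.074361.
  gamma(1) = phi_1 gamma(0) + c_1 = (0.501)(4.074361) + (-2.476) = -0.434745.
For k = 2 (> q): gamma(2) = phi_1 gamma(1) = (0.501)(-0.434745) = -0.217807.
Therefore gamma(2) = -0.2178 (to 4 decimal places).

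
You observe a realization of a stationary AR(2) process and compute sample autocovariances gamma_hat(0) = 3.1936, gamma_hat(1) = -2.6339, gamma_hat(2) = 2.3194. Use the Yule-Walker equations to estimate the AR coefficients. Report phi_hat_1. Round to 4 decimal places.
\hat\phi_{1} = -0.7059

The Yule-Walker equations for an AR(p) process read, in matrix form,
  Gamma_p phi = r_p,   with   (Gamma_p)_{ij} = gamma(|i - j|),
                       (r_p)_i = gamma(i),   i,j = 1..p.
Substitute the sample gammas (Toeplitz matrix and right-hand side of size 2):
  Gamma_p = [[3.1936, -2.6339], [-2.6339, 3.1936]]
  r_p     = [-2.6339, 2.3194]
Written out:
  3.1936 phi_1 - 2.6339 phi_2 = -2.6339
  -2.6339 phi_1 + 3.1936 phi_2 = 2.3194
Solve by Cramer's rule:
  det = gamma(0)^2 - gamma(1)^2 = (3.1936)^2 - (-2.6339)^2 = 10.19908096 - 6.93742921 = 3.26165175
  phi_hat_1 = [gamma(1) gamma(0) - gamma(1) gamma(2)] / det = [(-2.6339)(3.1936) - (-2.6339)(2.3194)] / 3.26165175 = -2.30255538 / 3.26165175 = -0.7059
  phi_hat_2 = [gamma(0) gamma(2) - gamma(1)^2] / det = [(3.1936)(2.3194) - (-2.6339)^2] / 3.26165175 = 0.46980663 / 3.26165175 = 0.144
So phi_hat = [-0.7059, 0.1440].
Therefore phi_hat_1 = -0.7059.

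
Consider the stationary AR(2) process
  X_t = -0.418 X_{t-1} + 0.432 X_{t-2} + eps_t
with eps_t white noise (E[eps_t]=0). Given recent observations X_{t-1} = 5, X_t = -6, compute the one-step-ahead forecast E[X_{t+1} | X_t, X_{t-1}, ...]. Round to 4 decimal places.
E[X_{t+1} \mid \mathcal F_t] = 4.6680

For an AR(p) model X_t = c + sum_i phi_i X_{t-i} + eps_t, the
one-step-ahead conditional mean is
  E[X_{t+1} | X_t, ...] = c + sum_i phi_i X_{t+1-i}.
Substitute known values:
  E[X_{t+1} | ...] = (-0.418) * (-6) + (0.432) * (5)
                   = 4.6680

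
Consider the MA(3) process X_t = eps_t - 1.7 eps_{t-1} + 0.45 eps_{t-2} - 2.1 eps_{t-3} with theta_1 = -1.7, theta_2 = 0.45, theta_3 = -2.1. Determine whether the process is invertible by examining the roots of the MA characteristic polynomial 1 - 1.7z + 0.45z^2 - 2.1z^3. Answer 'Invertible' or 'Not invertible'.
\text{Not invertible}

The MA(q) characteristic polynomial is P(z) = 1 - 1.7z + 0.45z^2 - 2.1z^3.
Invertibility requires all roots to lie outside the unit circle, i.e. |z| > 1 for every root.
Degree 3: look for a simple real root z0 first, then factor out (1 - z/z0) and solve the remaining quadratic.
Testing z0 = 0.5: P(0.5) = 1 + (-1.7)(0.5) + (0.45)(0.5)^2 + (-2.1)(0.5)^3
  = 1 + (-0.85) + (0.1125) + (-0.2625) = 0.  So z_0 = 0.5 is a root, |z_0| = 0.5.
Divide out the factor (1 - 2 z) = (1 - z/z0) (since 1/z0 = 2):
  P(z) = (1 - 2 z)(1 + (0.3) z + (1.05) z^2)
  [check: z-coef 0.3 - (2) = -1.7; z^2-coef 1.05 - (2)(0.3) = 0.45; z^3-coef -(2)(1.05) = -2.1.]
Remaining roots from the quadratic factor 1 + (0.3) z + (1.05) z^2:
  Set 1 + (0.3) z + (1.05) z^2 = 0, i.e. a z^2 + b z + c = 0 with a = 1.05, b = 0.3, c = 1.
  Discriminant D = b^2 - 4ac = (0.3)^2 - 4*(1.05)*1 = 0.09 - (4.2) = -4.11.
  D < 0, so the roots are the complex-conjugate pair z = (-b +/- i sqrt(-D)) / (2a) = -0.1429 +/- 0.9654i.
  For a conjugate pair |z|^2 = z * conj(z) = (product of roots) = c/a = 1/(1.05) = 0.952381, so |z| = sqrt(0.952381) = 0.9759 for both roots.
Moduli of all roots: 0.5000, 0.9759, 0.9759.
All moduli strictly greater than 1? No.
Verdict: Not invertible.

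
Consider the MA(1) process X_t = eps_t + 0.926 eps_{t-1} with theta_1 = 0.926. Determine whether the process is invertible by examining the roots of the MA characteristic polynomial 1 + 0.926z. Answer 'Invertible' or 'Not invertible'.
\text{Invertible}

The MA(q) characteristic polynomial is P(z) = 1 + 0.926z.
Invertibility requires all roots to lie outside the unit circle, i.e. |z| > 1 for every root.
This is linear in z: 1 + (0.926) z = 0  =>  z = -1/(0.926) = -1.079914,  |z| = 1.079914.
Moduli of all roots: 1.0799.
All moduli strictly greater than 1? Yes.
Verdict: Invertible.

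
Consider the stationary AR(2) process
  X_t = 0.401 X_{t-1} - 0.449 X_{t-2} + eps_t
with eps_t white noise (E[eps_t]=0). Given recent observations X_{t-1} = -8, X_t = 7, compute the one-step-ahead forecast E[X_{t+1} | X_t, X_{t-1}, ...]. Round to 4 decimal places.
E[X_{t+1} \mid \mathcal F_t] = 6.3990

For an AR(p) model X_t = c + sum_i phi_i X_{t-i} + eps_t, the
one-step-ahead conditional mean is
  E[X_{t+1} | X_t, ...] = c + sum_i phi_i X_{t+1-i}.
Substitute known values:
  E[X_{t+1} | ...] = (0.401) * (7) + (-0.449) * (-8)
                   = 6.3990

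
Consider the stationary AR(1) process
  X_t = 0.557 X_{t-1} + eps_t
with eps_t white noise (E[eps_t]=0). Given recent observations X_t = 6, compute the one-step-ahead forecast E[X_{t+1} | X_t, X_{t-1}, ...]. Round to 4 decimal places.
E[X_{t+1} \mid \mathcal F_t] = 3.3420

For an AR(p) model X_t = c + sum_i phi_i X_{t-i} + eps_t, the
one-step-ahead conditional mean is
  E[X_{t+1} | X_t, ...] = c + sum_i phi_i X_{t+1-i}.
Substitute known values:
  E[X_{t+1} | ...] = (0.557) * (6)
                   = 3.3420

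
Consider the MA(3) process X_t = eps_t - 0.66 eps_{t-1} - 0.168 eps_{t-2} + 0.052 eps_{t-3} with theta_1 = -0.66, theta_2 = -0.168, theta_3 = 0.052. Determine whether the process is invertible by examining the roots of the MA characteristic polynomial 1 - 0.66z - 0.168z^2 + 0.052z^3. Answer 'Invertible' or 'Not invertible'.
\text{Invertible}

The MA(q) characteristic polynomial is P(z) = 1 - 0.66z - 0.168z^2 + 0.052z^3.
Invertibility requires all roots to lie outside the unit circle, i.e. |z| > 1 for every root.
Degree 3: look for a simple real root z0 first, then factor out (1 - z/z0) and solve the remaining quadratic.
Testing z0 = 5: P(5) = 1 + (-0.66)(5) + (-0.168)(5)^2 + (0.052)(5)^3
  = 1 + (-3.3) + (-4.2) + (6.5) = 0.  So z_0 = 5 is a root, |z_0| = 5.
Divide out the factor (1 - 0.2 z) = (1 - z/z0) (since 1/z0 = 0.2):
  P(z) = (1 - 0.2 z)(1 + (-0.46) z + (-0.26) z^2)
  [check: z-coef -0.46 - (0.2) = -0.66; z^2-coef -0.26 - (0.2)(-0.46) = -0.168; z^3-coef -(0.2)(-0.26) = 0.052.]
Remaining roots from the quadratic factor 1 + (-0.46) z + (-0.26) z^2:
  Set 1 + (-0.46) z + (-0.26) z^2 = 0, i.e. a z^2 + b z + c = 0 with a = -0.26, b = -0.46, c = 1.
  Discriminant D = b^2 - 4ac = (-0.46)^2 - 4*(-0.26)*1 = 0.2116 - (-1.04) = 1.2516.
  D >= 0, so the roots are real: z = (-b +/- sqrt(D)) / (2a) = (0.46 +/- 1.118749) / (-0.52).
    z_1 = (0.46 + 1.118749) / (-0.52) = -3.0361,   |z_1| = 3.0361.
    z_2 = (0.46 - 1.118749) / (-0.52) = 1.2668,   |z_2| = 1.2668.
Moduli of all roots: 5.0000, 3.0361, 1.2668.
All moduli strictly greater than 1? Yes.
Verdict: Invertible.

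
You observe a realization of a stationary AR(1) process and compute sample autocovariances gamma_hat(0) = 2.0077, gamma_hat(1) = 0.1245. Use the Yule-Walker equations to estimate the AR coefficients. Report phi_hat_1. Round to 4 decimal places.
\hat\phi_{1} = 0.0620

The Yule-Walker equations for an AR(p) process read, in matrix form,
  Gamma_p phi = r_p,   with   (Gamma_p)_{ij} = gamma(|i - j|),
                       (r_p)_i = gamma(i),   i,j = 1..p.
Substitute the sample gammas (Toeplitz matrix and right-hand side of size 1):
  Gamma_p = [[2.0077]]
  r_p     = [0.1245]
With p = 1 this is the single equation gamma(0) phi_1 = gamma(1):
  phi_hat_1 = gamma(1) / gamma(0) = 0.1245 / 2.0077 = 0.0620.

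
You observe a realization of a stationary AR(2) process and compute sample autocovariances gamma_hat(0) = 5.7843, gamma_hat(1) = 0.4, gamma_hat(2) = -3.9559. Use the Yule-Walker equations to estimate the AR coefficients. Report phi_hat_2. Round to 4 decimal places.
\hat\phi_{2} = -0.6920

The Yule-Walker equations for an AR(p) process read, in matrix form,
  Gamma_p phi = r_p,   with   (Gamma_p)_{ij} = gamma(|i - j|),
                       (r_p)_i = gamma(i),   i,j = 1..p.
Substitute the sample gammas (Toeplitz matrix and right-hand side of size 2):
  Gamma_p = [[5.7843, 0.4], [0.4, 5.7843]]
  r_p     = [0.4, -3.9559]
Written out:
  5.7843 phi_1 + 0.4 phi_2 = 0.4
  0.4 phi_1 + 5.7843 phi_2 = -3.9559
Solve by Cramer's rule:
  det = gamma(0)^2 - gamma(1)^2 = (5.7843)^2 - (0.4)^2 = 33.45812649 - 0.16 = 33.29812649
  phi_hat_1 = [gamma(1) gamma(0) - gamma(1) gamma(2)] / det = [(0.4)(5.7843) - (0.4)(-3.9559)] / 33.29812649 = 3.89608 / 33.29812649 = 0.117
  phi_hat_2 = [gamma(0) gamma(2) - gamma(1)^2] / det = [(5.7843)(-3.9559) - (0.4)^2] / 33.29812649 = -23.04211237 / 33.29812649 = -0.692
So phi_hat = [0.1170, -0.6920].
Therefore phi_hat_2 = -0.6920.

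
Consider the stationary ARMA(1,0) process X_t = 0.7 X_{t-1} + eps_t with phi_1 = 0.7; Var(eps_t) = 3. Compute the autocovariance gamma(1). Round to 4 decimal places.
\gamma(1) = 4.1176

Multiply the model equation by X_{t-k} and take expectations. With theta_0 = psi_0 = 1 and psi_j the MA(infinity) weights, this gives
  gamma(k) - sum_i phi_i gamma(k-i) = c_k,
  c_k = sigma^2 * sum_{j=k..q} theta_j psi_{j-k}   (c_k = 0 for k > q),
using gamma(-m) = gamma(m).
Pure AR (q = 0): c_0 = sigma^2 = 3, c_k = 0 for k >= 1.
Equations for k = 0 and k = 1 (AR order 1):
  gamma(0) = phi_1 gamma(1) + c_0
  gamma(1) = phi_1 gamma(0) + c_1
Substituting the second into the first: gamma(0) (1 - phi_1^2) = c_0 + phi_1 c_1, so
  gamma(0) = c_0 / (1 - phi_1^2) = 3 / (1 - (0.7)^2) = 3 / 0.51 = 5.882353.
  gamma(1) = phi_1 gamma(0) = (0.7)(5.882353) = 4.117647.
Therefore gamma(1) = 4.1176 (to 4 decimal places).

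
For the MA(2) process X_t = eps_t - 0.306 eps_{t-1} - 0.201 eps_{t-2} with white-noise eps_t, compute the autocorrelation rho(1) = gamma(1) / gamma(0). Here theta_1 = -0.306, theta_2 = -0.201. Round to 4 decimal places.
\rho(1) = -0.2156

For an MA(q) process with theta_0 = 1, the autocovariance is
  gamma(k) = sigma^2 * sum_{i=0..q-k} theta_i * theta_{i+k},
and rho(k) = gamma(k) / gamma(0). Sigma^2 cancels.
  numerator   = (1)*(-0.306) + (-0.306)*(-0.201) = -0.244494.
  denominator = (1)^2 + (-0.306)^2 + (-0.201)^2 = 1.134037.
  rho(1) = -0.244494 / 1.134037 = -0.2156.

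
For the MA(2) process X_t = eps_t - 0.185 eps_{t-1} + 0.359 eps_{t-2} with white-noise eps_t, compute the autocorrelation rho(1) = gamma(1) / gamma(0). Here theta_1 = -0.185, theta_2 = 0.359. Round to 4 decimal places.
\rho(1) = -0.2162

For an MA(q) process with theta_0 = 1, the autocovariance is
  gamma(k) = sigma^2 * sum_{i=0..q-k} theta_i * theta_{i+k},
and rho(k) = gamma(k) / gamma(0). Sigma^2 cancels.
  numerator   = (1)*(-0.185) + (-0.185)*(0.359) = -0.251415.
  denominator = (1)^2 + (-0.185)^2 + (0.359)^2 = 1.163106.
  rho(1) = -0.251415 / 1.163106 = -0.2162.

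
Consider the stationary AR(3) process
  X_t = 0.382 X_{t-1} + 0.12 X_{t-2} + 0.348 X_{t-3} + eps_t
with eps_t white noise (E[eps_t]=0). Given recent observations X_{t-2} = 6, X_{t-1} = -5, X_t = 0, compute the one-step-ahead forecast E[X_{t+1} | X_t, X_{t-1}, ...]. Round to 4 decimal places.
E[X_{t+1} \mid \mathcal F_t] = 1.4880

For an AR(p) model X_t = c + sum_i phi_i X_{t-i} + eps_t, the
one-step-ahead conditional mean is
  E[X_{t+1} | X_t, ...] = c + sum_i phi_i X_{t+1-i}.
Substitute known values:
  E[X_{t+1} | ...] = (0.382) * (0) + (0.12) * (-5) + (0.348) * (6)
                   = 1.4880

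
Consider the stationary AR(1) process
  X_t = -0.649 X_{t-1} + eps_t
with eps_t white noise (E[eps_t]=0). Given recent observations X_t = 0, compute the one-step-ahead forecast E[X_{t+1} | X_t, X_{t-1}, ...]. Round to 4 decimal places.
E[X_{t+1} \mid \mathcal F_t] = 0.0000

For an AR(p) model X_t = c + sum_i phi_i X_{t-i} + eps_t, the
one-step-ahead conditional mean is
  E[X_{t+1} | X_t, ...] = c + sum_i phi_i X_{t+1-i}.
Substitute known values:
  E[X_{t+1} | ...] = (-0.649) * (0)
                   = 0.0000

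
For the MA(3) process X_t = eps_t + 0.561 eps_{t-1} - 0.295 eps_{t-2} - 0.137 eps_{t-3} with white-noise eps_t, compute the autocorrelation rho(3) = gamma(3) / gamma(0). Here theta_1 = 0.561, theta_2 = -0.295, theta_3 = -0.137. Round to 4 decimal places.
\rho(3) = -0.0964

For an MA(q) process with theta_0 = 1, the autocovariance is
  gamma(k) = sigma^2 * sum_{i=0..q-k} theta_i * theta_{i+k},
and rho(k) = gamma(k) / gamma(0). Sigma^2 cancels.
  numerator   = (1)*(-0.137) = -0.137.
  denominator = (1)^2 + (0.561)^2 + (-0.295)^2 + (-0.137)^2 = 1.420515.
  rho(3) = -0.137 / 1.420515 = -0.0964.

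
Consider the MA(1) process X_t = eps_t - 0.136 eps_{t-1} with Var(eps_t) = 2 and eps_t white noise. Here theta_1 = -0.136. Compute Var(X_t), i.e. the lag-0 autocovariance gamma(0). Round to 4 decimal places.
\gamma(0) = 2.0370

For an MA(q) process X_t = eps_t + sum_i theta_i eps_{t-i} with
Var(eps_t) = sigma^2, the variance is
  gamma(0) = sigma^2 * (1 + sum_i theta_i^2).
  sum_i theta_i^2 = (-0.136)^2 = 0.018496.
  gamma(0) = 2 * (1 + 0.018496) = 2 * 1.018496 = 2.036992, which rounds to 2.0370.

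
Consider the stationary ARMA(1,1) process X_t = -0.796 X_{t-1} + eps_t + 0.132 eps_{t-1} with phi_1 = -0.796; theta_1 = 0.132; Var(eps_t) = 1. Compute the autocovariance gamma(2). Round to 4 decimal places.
\gamma(2) = 1.2910

Multiply the model equation by X_{t-k} and take expectations. With theta_0 = psi_0 = 1 and psi_j the MA(infinity) weights, this gives
  gamma(k) - sum_i phi_i gamma(k-i) = c_k,
  c_k = sigma^2 * sum_{j=k..q} theta_j psi_{j-k}   (c_k = 0 for k > q),
using gamma(-m) = gamma(m).
psi-weights needed (psi_j = theta_j + sum_i phi_i psi_{j-i}):
  psi_1 = theta_1 + phi_1 = 0.132 + (-0.796) = -0.664
Right-hand sides:
  c_0 = sigma^2 (1 + theta_1 psi_1) = 1 * (1 + (0.132)(-0.664)) = 1 * 0.912352 = 0.912352
  c_1 = sigma^2 theta_1 = 1 * (0.132) = 0.132
  c_2 = 0
Equations for k = 0 and k = 1 (AR order 1):
  gamma(0) = phi_1 gamma(1) + c_0
  gamma(1) = phi_1 gamma(0) + c_1
Substituting the second into the first: gamma(0) (1 - phi_1^2) = c_0 + phi_1 c_1, so
  gamma(0) = (c_0 + phi_1 c_1) / (1 - phi_1^2) = (0.912352 + (-0.796)(0.132)) / (1 - (-0.796)^2) = 0.80728 / 0.366384 = 2.203371.
  gamma(1) = phi_1 gamma(0) + c_1 = (-0.796)(2.203371) + (0.132) = -1.621884.
For k = 2 (> q): gamma(2) = phi_1 gamma(1) = (-0.796)(-1.621884) = 1.291019.
Therefore gamma(2) = 1.2910 (to 4 decimal places).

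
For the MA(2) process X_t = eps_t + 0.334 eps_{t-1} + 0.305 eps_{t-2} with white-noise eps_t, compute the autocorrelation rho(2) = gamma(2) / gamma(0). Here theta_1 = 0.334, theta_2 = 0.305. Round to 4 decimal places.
\rho(2) = 0.2532

For an MA(q) process with theta_0 = 1, the autocovariance is
  gamma(k) = sigma^2 * sum_{i=0..q-k} theta_i * theta_{i+k},
and rho(k) = gamma(k) / gamma(0). Sigma^2 cancels.
  numerator   = (1)*(0.305) = 0.305.
  denominator = (1)^2 + (0.334)^2 + (0.305)^2 = 1.204581.
  rho(2) = 0.305 / 1.204581 = 0.2532.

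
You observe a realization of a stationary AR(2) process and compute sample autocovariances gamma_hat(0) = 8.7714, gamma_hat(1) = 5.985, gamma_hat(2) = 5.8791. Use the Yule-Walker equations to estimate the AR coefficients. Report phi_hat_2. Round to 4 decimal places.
\hat\phi_{2} = 0.3830

The Yule-Walker equations for an AR(p) process read, in matrix form,
  Gamma_p phi = r_p,   with   (Gamma_p)_{ij} = gamma(|i - j|),
                       (r_p)_i = gamma(i),   i,j = 1..p.
Substitute the sample gammas (Toeplitz matrix and right-hand side of size 2):
  Gamma_p = [[8.7714, 5.985], [5.985, 8.7714]]
  r_p     = [5.985, 5.8791]
Written out:
  8.7714 phi_1 + 5.985 phi_2 = 5.985
  5.985 phi_1 + 8.7714 phi_2 = 5.8791
Solve by Cramer's rule:
  det = gamma(0)^2 - gamma(1)^2 = (8.7714)^2 - (5.985)^2 = 76.93745796 - 35.820225 = 41.11723296
  phi_hat_1 = [gamma(1) gamma(0) - gamma(1) gamma(2)] / det = [(5.985)(8.7714) - (5.985)(5.8791)] / 41.11723296 = 17.3104155 / 41.11723296 = 0.421
  phi_hat_2 = [gamma(0) gamma(2) - gamma(1)^2] / det = [(8.7714)(5.8791) - (5.985)^2] / 41.11723296 = 15.74771274 / 41.11723296 = 0.383
So phi_hat = [0.4210, 0.3830].
Therefore phi_hat_2 = 0.3830.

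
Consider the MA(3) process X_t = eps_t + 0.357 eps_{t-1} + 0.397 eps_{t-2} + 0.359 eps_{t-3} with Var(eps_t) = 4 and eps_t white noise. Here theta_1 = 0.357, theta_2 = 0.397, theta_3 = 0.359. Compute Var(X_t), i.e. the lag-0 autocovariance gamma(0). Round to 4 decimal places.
\gamma(0) = 5.6558

For an MA(q) process X_t = eps_t + sum_i theta_i eps_{t-i} with
Var(eps_t) = sigma^2, the variance is
  gamma(0) = sigma^2 * (1 + sum_i theta_i^2).
  sum_i theta_i^2 = (0.357)^2 + (0.397)^2 + (0.359)^2 = 0.127449 + 0.157609 + 0.128881 = 0.413939.
  gamma(0) = 4 * (1 + 0.413939) = 4 * 1.413939 = 5.655756, which rounds to 5.6558.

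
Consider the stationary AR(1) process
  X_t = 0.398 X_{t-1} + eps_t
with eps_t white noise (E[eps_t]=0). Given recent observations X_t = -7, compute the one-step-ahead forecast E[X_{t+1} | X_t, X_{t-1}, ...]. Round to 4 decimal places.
E[X_{t+1} \mid \mathcal F_t] = -2.7860

For an AR(p) model X_t = c + sum_i phi_i X_{t-i} + eps_t, the
one-step-ahead conditional mean is
  E[X_{t+1} | X_t, ...] = c + sum_i phi_i X_{t+1-i}.
Substitute known values:
  E[X_{t+1} | ...] = (0.398) * (-7)
                   = -2.7860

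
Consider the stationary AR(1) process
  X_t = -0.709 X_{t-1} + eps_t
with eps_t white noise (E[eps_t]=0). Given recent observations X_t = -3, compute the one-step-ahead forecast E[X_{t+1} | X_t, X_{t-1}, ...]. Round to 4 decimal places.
E[X_{t+1} \mid \mathcal F_t] = 2.1270

For an AR(p) model X_t = c + sum_i phi_i X_{t-i} + eps_t, the
one-step-ahead conditional mean is
  E[X_{t+1} | X_t, ...] = c + sum_i phi_i X_{t+1-i}.
Substitute known values:
  E[X_{t+1} | ...] = (-0.709) * (-3)
                   = 2.1270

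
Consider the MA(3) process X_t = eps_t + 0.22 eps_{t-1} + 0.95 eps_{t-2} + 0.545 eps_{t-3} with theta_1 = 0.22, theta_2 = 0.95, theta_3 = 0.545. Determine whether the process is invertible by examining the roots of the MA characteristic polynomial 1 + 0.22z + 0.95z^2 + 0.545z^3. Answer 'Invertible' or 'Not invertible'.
\text{Not invertible}

The MA(q) characteristic polynomial is P(z) = 1 + 0.22z + 0.95z^2 + 0.545z^3.
Invertibility requires all roots to lie outside the unit circle, i.e. |z| > 1 for every root.
Degree 3: look for a simple real root z0 first, then factor out (1 - z/z0) and solve the remaining quadratic.
Testing z0 = -2: P(-2) = 1 + (0.22)(-2) + (0.95)(-2)^2 + (0.545)(-2)^3
  = 1 + (-0.44) + (3.8) + (-4.36) = 0.  So z_0 = -2 is a root, |z_0| = 2.
Divide out the factor (1 + 0.5 z) = (1 - z/z0) (since 1/z0 = -0.5):
  P(z) = (1 + 0.5 z)(1 + (-0.28) z + (1.09) z^2)
  [check: z-coef -0.28 - (-0.5) = 0.22; z^2-coef 1.09 - (-0.5)(-0.28) = 0.95; z^3-coef -(-0.5)(1.09) = 0.545.]
Remaining roots from the quadratic factor 1 + (-0.28) z + (1.09) z^2:
  Set 1 + (-0.28) z + (1.09) z^2 = 0, i.e. a z^2 + b z + c = 0 with a = 1.09, b = -0.28, c = 1.
  Discriminant D = b^2 - 4ac = (-0.28)^2 - 4*(1.09)*1 = 0.0784 - (4.36) = -4.2816.
  D < 0, so the roots are the complex-conjugate pair z = (-b +/- i sqrt(-D)) / (2a) = 0.1284 +/- 0.9492i.
  For a conjugate pair |z|^2 = z * conj(z) = (product of roots) = c/a = 1/(1.09) = 0.917431, so |z| = sqrt(0.917431) = 0.9578 for both roots.
Moduli of all roots: 2.0000, 0.9578, 0.9578.
All moduli strictly greater than 1? No.
Verdict: Not invertible.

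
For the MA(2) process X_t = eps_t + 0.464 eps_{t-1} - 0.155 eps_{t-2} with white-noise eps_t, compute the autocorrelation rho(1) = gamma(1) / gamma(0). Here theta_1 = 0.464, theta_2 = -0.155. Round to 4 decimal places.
\rho(1) = 0.3164

For an MA(q) process with theta_0 = 1, the autocovariance is
  gamma(k) = sigma^2 * sum_{i=0..q-k} theta_i * theta_{i+k},
and rho(k) = gamma(k) / gamma(0). Sigma^2 cancels.
  numerator   = (1)*(0.464) + (0.464)*(-0.155) = 0.39208.
  denominator = (1)^2 + (0.464)^2 + (-0.155)^2 = 1.239321.
  rho(1) = 0.39208 / 1.239321 = 0.3164.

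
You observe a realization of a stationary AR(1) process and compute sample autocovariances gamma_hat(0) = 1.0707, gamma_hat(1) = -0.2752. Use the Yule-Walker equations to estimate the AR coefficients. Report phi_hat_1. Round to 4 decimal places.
\hat\phi_{1} = -0.2570

The Yule-Walker equations for an AR(p) process read, in matrix form,
  Gamma_p phi = r_p,   with   (Gamma_p)_{ij} = gamma(|i - j|),
                       (r_p)_i = gamma(i),   i,j = 1..p.
Substitute the sample gammas (Toeplitz matrix and right-hand side of size 1):
  Gamma_p = [[1.0707]]
  r_p     = [-0.2752]
With p = 1 this is the single equation gamma(0) phi_1 = gamma(1):
  phi_hat_1 = gamma(1) / gamma(0) = -0.2752 / 1.0707 = -0.2570.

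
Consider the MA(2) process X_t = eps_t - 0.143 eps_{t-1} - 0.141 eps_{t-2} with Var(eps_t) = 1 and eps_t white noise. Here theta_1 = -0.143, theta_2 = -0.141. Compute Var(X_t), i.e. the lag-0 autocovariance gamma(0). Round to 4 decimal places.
\gamma(0) = 1.0403

For an MA(q) process X_t = eps_t + sum_i theta_i eps_{t-i} with
Var(eps_t) = sigma^2, the variance is
  gamma(0) = sigma^2 * (1 + sum_i theta_i^2).
  sum_i theta_i^2 = (-0.143)^2 + (-0.141)^2 = 0.020449 + 0.019881 = 0.04033.
  gamma(0) = 1 * (1 + 0.04033) = 1 * 1.04033 = 1.04033, which rounds to 1.0403.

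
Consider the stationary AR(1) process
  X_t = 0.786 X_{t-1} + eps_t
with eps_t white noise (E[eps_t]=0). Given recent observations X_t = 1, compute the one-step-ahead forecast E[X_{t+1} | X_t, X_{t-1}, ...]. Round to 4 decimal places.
E[X_{t+1} \mid \mathcal F_t] = 0.7860

For an AR(p) model X_t = c + sum_i phi_i X_{t-i} + eps_t, the
one-step-ahead conditional mean is
  E[X_{t+1} | X_t, ...] = c + sum_i phi_i X_{t+1-i}.
Substitute known values:
  E[X_{t+1} | ...] = (0.786) * (1)
                   = 0.7860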